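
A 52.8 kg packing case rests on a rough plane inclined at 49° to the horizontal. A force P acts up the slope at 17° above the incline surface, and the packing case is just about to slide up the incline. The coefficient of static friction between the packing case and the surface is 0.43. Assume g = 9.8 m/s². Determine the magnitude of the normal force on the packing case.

On the verge of sliding up the incline, friction equals μN and acts down the slope.
Perpendicular: N + P sin 17° = W cos 49° = 339.5 N.
Along incline: P cos 17° = W sin 49° + μN  with W sin 49° = 390.5 N.
Solving the pair for P and N: P = 495.8 N, N = 194.5 N (and f = μN = 83.64 N).

N ≈ 195 N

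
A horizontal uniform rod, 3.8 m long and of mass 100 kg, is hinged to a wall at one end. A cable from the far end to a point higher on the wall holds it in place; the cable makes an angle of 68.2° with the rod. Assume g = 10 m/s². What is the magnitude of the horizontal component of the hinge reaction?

Take torques about the hinge: T sin 68.2° · 3.8 = 100×10×1.9 = 1900 N·m.
So T = 1900 / (0.9285 × 3.8) = 538.51 N.
ΣF_x = 0: H_x = T cos 68.2° = 199.99 N.

H_x ≈ 200 N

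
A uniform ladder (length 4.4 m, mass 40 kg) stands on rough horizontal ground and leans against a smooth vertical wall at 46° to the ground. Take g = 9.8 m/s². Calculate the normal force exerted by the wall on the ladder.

N_wall ≈ 189 N

Torques about the foot: N_wall · 4.4 sin 46° = 40×9.8×2.2 cos 46° → N_wall = 189.27 N.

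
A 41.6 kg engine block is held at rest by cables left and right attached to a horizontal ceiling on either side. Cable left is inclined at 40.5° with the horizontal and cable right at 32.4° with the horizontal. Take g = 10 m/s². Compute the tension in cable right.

Weight W = 41.6 × 10 = 416 N acts straight down.
Horizontal: T_left cos 40.5° = T_right cos 32.4°  →  T_left = 1.11 T_right.
Vertical: T_left sin 40.5° + T_right sin 32.4° = 416.
Substituting the horizontal relation into the vertical equation gives 1.257 T_right = 416, so T_right = 331 N.

T_right ≈ 331 N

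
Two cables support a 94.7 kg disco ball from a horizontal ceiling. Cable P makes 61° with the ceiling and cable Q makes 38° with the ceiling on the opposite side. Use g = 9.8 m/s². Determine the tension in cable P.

T_P ≈ 740 N

Weight W = 94.7 × 9.8 = 928.1 N acts straight down.
Horizontal: T_P cos 61° = T_Q cos 38°  →  T_Q = 0.6152 T_P.
Vertical: T_P sin 61° + T_Q sin 38° = 928.1.
Substituting the horizontal relation into the vertical equation gives 1.253 T_P = 928.1, so T_P = 740.4 N.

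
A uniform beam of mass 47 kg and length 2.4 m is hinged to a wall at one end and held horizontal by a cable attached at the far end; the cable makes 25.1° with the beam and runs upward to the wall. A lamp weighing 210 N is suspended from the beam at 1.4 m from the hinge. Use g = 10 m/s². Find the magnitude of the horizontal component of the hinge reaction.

H_x ≈ 763 N

Take torques about the hinge: T sin 25.1° · 2.4 = 47×10×1.2 + 210×1.4 = 858 N·m.
So T = 858 / (0.4242 × 2.4) = 842.76 N.
ΣF_x = 0: H_x = T cos 25.1° = 763.18 N.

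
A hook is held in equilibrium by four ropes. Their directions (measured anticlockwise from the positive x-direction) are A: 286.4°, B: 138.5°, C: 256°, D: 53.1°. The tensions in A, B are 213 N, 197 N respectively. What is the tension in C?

T_C ≈ 65.8 N

Resolve: ΣF_x = 213 cos 286.4° + 197 cos 138.5° + T_C cos 256° + T_D cos 53.1° = 0.
        ΣF_y = 213 sin 286.4° + 197 sin 138.5° + T_C sin 256° + T_D sin 53.1° = 0.
The known terms sum to (-87.41, -73.8) N, so -0.2419 T_C + 0.6004 T_D = 87.41 and -0.9703 T_C + 0.7997 T_D = 73.8.
Solving simultaneously: T_C = 65.76 N, T_D = 172.1 N.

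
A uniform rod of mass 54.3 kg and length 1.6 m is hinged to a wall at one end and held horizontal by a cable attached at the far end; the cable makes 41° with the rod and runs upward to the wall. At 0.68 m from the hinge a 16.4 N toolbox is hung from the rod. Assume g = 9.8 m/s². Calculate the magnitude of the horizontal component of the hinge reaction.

H_x ≈ 314 N

Take torques about the hinge: T sin 41° · 1.6 = 54.3×9.8×0.8 + 16.4×0.68 = 436.86 N·m.
So T = 436.86 / (0.6561 × 1.6) = 416.18 N.
ΣF_x = 0: H_x = T cos 41° = 314.1 N.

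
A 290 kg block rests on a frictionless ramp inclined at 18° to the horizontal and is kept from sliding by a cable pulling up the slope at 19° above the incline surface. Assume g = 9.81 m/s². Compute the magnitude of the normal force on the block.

Take axes along and perpendicular to the incline. Weight components: W sin 18° = 879.1 N down-slope, W cos 18° = 2706 N into the surface.
Along incline: T cos 19° = W sin 18° → T = 929.8 N.
Perpendicular: N = W cos 18° − T sin 19° = 2403 N.

N ≈ 2400 N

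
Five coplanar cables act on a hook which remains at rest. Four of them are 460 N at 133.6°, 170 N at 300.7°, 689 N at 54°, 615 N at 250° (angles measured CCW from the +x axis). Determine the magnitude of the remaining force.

Sum the known components: ΣF_x = -35.79 N, ΣF_y = 166.4 N.
For equilibrium the remaining force must supply (−ΣF_x, −ΣF_y) = (35.79, -166.4) N.
Magnitude = √((35.79)² + (-166.4)²) = 170.3 N; direction = atan2(-166.4, 35.79) = 282.1°.

F ≈ 170 N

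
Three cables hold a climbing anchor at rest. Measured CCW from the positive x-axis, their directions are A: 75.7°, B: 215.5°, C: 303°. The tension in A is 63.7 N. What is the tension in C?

Resolve: ΣF_x = 63.7 cos 75.7° + T_B cos 215.5° + T_C cos 303° = 0.
        ΣF_y = 63.7 sin 75.7° + T_B sin 215.5° + T_C sin 303° = 0.
The known terms sum to (15.73, 61.73) N, so -0.8141 T_B + 0.5446 T_C = -15.73 and -0.5807 T_B − 0.8387 T_C = -61.73.
Solving simultaneously: T_B = 46.86 N, T_C = 41.15 N.

T_C ≈ 41.2 N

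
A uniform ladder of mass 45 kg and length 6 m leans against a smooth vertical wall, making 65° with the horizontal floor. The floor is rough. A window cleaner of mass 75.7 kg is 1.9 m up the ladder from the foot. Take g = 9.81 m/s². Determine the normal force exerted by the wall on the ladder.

N_wall ≈ 213 N

Torques about the foot: N_wall · 6 sin 65° = 45×9.81×3 cos 65° + 75.7×9.81×1.9 cos 65° → N_wall = 212.58 N.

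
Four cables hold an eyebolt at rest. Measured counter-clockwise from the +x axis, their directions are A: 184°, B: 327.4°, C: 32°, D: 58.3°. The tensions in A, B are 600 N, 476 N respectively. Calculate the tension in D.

Resolve: ΣF_x = 600 cos 184° + 476 cos 327.4° + T_C cos 32° + T_D cos 58.3° = 0.
        ΣF_y = 600 sin 184° + 476 sin 327.4° + T_C sin 32° + T_D sin 58.3° = 0.
The known terms sum to (-197.5, -298.3) N, so 0.8480 T_C + 0.5255 T_D = 197.5 and 0.5299 T_C + 0.8508 T_D = 298.3.
Solving simultaneously: T_C = 25.52 N, T_D = 334.7 N.

T_D ≈ 335 N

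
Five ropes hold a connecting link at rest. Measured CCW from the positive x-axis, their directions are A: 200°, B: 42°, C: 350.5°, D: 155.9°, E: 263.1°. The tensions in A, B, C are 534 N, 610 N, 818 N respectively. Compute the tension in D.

T_D ≈ 777 N

Resolve: ΣF_x = 534 cos 200° + 610 cos 42° + 818 cos 350.5° + T_D cos 155.9° + T_E cos 263.1° = 0.
        ΣF_y = 534 sin 200° + 610 sin 42° + 818 sin 350.5° + T_D sin 155.9° + T_E sin 263.1° = 0.
The known terms sum to (758.3, 90.52) N, so -0.9128 T_D − 0.1201 T_E = -758.3 and 0.4083 T_D − 0.9928 T_E = -90.52.
Solving simultaneously: T_D = 776.7 N, T_E = 410.6 N.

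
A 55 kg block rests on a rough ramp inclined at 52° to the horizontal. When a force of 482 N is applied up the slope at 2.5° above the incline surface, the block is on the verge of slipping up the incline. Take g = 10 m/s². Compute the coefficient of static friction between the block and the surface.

On the verge of sliding up the incline, friction is at its maximum μN and acts down the slope.
Perpendicular to incline: N = W cos 52° − P sin 2.5° = 338.6 − 21.02 = 317.6 N.
Along incline: P cos 2.5° − μN = W sin 52° → μ = −(W sin 52° − P cos 2.5°) / N = 0.1516.

μ ≈ 0.152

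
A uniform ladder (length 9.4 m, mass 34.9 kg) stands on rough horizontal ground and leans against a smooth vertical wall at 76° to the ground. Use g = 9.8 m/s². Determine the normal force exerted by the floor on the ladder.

ΣF_y = 0: N_floor = 34.9×9.8 = 342.02 N.

N_floor ≈ 342 N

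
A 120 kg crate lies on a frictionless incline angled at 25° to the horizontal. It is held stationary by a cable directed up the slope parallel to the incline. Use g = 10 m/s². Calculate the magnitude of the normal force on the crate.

Take axes along and perpendicular to the incline. Weight components: W sin 25° = 507.1 N down-slope, W cos 25° = 1088 N into the surface.
Along incline: T cos 0° = W sin 25° → T = 507.1 N.
Perpendicular: N = W cos 25° − T sin 0° = 1088 N.

N ≈ 1090 N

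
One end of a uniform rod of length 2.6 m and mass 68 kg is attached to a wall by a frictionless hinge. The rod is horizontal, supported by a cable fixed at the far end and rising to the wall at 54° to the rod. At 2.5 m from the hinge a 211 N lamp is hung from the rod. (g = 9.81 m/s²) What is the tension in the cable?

Take torques about the hinge: T sin 54° · 2.6 = 68×9.81×1.3 + 211×2.5 = 1394.7 N·m.
So T = 1394.7 / (0.8090 × 2.6) = 663.06 N.

T ≈ 663 N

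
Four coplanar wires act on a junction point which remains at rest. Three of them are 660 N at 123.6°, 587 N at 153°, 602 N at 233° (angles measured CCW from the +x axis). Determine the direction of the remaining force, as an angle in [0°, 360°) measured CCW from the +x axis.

Sum the known components: ΣF_x = -1251 N, ΣF_y = 335.4 N.
For equilibrium the remaining force must supply (−ΣF_x, −ΣF_y) = (1251, -335.4) N.
Magnitude = √((1251)² + (-335.4)²) = 1295 N; direction = atan2(-335.4, 1251) = 345.0°.

θ ≈ 345°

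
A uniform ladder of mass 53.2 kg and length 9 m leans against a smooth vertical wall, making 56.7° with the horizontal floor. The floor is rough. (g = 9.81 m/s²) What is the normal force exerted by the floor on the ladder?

ΣF_y = 0: N_floor = 53.2×9.81 = 521.89 N.

N_floor ≈ 522 N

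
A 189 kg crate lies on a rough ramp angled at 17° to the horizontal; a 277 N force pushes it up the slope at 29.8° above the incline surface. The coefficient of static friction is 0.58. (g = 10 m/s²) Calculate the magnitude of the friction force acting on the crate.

f ≈ 312 N

Axes along / perpendicular to the incline. W sin 17° = 552.6 N down-slope; W cos 17° = 1807 N into the surface.
Perpendicular: N = W cos 17° − P sin 29.8° = 1807 − 137.7 = 1670 N.
Along incline: P cos 29.8° + f = W sin 17° (friction acts up-slope) → f = 552.6 − 240.4 = 312.2 N.
|f| = 312.2 N ≤ μN = 968.5 N, so the crate is indeed static.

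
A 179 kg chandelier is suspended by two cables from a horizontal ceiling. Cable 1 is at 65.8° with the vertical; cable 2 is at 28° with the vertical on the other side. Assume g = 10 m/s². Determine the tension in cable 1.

T_1 ≈ 842 N

Angles from the horizontal: cable 1 is 90° − 65.8° = 24.2°, cable 2 is 90° − 28° = 62°.
Weight W = 179 × 10 = 1790 N acts straight down.
Horizontal: T_1 cos 24.2° = T_2 cos 62°  →  T_2 = 1.943 T_1.
Vertical: T_1 sin 24.2° + T_2 sin 62° = 1790.
Substituting the horizontal relation into the vertical equation gives 2.125 T_1 = 1790, so T_1 = 842.2 N.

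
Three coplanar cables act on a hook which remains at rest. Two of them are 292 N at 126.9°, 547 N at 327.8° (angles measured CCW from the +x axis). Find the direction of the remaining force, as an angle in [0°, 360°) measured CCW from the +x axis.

θ ≈ 169°

Sum the known components: ΣF_x = 287.5 N, ΣF_y = -57.98 N.
For equilibrium the remaining force must supply (−ΣF_x, −ΣF_y) = (-287.5, 57.98) N.
Magnitude = √((-287.5)² + (57.98)²) = 293.3 N; direction = atan2(57.98, -287.5) = 168.6°.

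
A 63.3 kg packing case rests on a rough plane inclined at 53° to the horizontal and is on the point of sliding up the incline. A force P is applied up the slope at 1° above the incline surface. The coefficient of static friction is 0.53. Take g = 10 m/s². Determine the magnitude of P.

On the verge of sliding up the incline, friction equals μN and acts down the slope.
Perpendicular: N + P sin 1° = W cos 53° = 380.9 N.
Along incline: P cos 1° = W sin 53° + μN  with W sin 53° = 505.5 N.
Solving the pair for P and N: P = 701.1 N, N = 368.7 N (and f = μN = 195.4 N).

P ≈ 701 N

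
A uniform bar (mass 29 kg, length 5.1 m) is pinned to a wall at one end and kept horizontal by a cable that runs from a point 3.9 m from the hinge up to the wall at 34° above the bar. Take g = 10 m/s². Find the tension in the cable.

Take torques about the hinge: T sin 34° · 3.9 = 29×10×2.55 = 739.5 N·m.
So T = 739.5 / (0.5592 × 3.9) = 339.09 N.

T ≈ 339 N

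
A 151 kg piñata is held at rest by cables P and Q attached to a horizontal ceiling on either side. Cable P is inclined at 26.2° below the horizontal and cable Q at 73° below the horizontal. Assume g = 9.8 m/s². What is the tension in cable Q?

Weight W = 151 × 9.8 = 1480 N acts straight down.
Horizontal: T_P cos 26.2° = T_Q cos 73°  →  T_P = 0.3259 T_Q.
Vertical: T_P sin 26.2° + T_Q sin 73° = 1480.
Substituting the horizontal relation into the vertical equation gives 1.1 T_Q = 1480, so T_Q = 1345 N.

T_Q ≈ 1350 N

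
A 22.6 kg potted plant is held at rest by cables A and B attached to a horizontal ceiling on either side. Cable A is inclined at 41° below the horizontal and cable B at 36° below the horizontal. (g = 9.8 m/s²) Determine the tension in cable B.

T_B ≈ 172 N

Weight W = 22.6 × 9.8 = 221.5 N acts straight down.
Horizontal: T_A cos 41° = T_B cos 36°  →  T_A = 1.072 T_B.
Vertical: T_A sin 41° + T_B sin 36° = 221.5.
Substituting the horizontal relation into the vertical equation gives 1.291 T_B = 221.5, so T_B = 171.5 N.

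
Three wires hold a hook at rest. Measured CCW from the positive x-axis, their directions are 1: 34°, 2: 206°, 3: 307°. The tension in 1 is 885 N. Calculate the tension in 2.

T_2 ≈ 900 N

Resolve: ΣF_x = 885 cos 34° + T_2 cos 206° + T_3 cos 307° = 0.
        ΣF_y = 885 sin 34° + T_2 sin 206° + T_3 sin 307° = 0.
The known terms sum to (733.7, 494.9) N, so -0.8988 T_2 + 0.6018 T_3 = -733.7 and -0.4384 T_2 − 0.7986 T_3 = -494.9.
Solving simultaneously: T_2 = 900.3 N, T_3 = 125.5 N.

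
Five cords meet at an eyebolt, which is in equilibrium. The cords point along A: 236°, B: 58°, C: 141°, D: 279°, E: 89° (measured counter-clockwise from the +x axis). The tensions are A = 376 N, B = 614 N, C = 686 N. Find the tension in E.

Resolve: ΣF_x = 376 cos 236° + 614 cos 58° + 686 cos 141° + T_D cos 279° + T_E cos 89° = 0.
        ΣF_y = 376 sin 236° + 614 sin 58° + 686 sin 141° + T_D sin 279° + T_E sin 89° = 0.
The known terms sum to (-418, 640.7) N, so 0.1564 T_D + 0.0175 T_E = 418 and -0.9877 T_D + 0.9998 T_E = -640.7.
Solving simultaneously: T_D = 2471 N, T_E = 1800 N.

T_E ≈ 1800 N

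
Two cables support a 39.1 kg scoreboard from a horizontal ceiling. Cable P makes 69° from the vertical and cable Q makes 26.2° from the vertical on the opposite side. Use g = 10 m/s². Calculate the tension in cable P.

Angles from the horizontal: cable P is 90° − 69° = 21°, cable Q is 90° − 26.2° = 63.8°.
Weight W = 39.1 × 10 = 391 N acts straight down.
Horizontal: T_P cos 21° = T_Q cos 63.8°  →  T_Q = 2.115 T_P.
Vertical: T_P sin 21° + T_Q sin 63.8° = 391.
Substituting the horizontal relation into the vertical equation gives 2.256 T_P = 391, so T_P = 173.3 N.

T_P ≈ 173 N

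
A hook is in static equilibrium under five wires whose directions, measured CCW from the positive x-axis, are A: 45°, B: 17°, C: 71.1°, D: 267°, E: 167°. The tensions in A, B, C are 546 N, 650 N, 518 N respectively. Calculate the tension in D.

Resolve: ΣF_x = 546 cos 45° + 650 cos 17° + 518 cos 71.1° + T_D cos 267° + T_E cos 167° = 0.
        ΣF_y = 546 sin 45° + 650 sin 17° + 518 sin 71.1° + T_D sin 267° + T_E sin 167° = 0.
The known terms sum to (1175, 1066) N, so -0.0523 T_D − 0.9744 T_E = -1175 and -0.9986 T_D + 0.2250 T_E = -1066.
Solving simultaneously: T_D = 1323 N, T_E = 1135 N.

T_D ≈ 1320 N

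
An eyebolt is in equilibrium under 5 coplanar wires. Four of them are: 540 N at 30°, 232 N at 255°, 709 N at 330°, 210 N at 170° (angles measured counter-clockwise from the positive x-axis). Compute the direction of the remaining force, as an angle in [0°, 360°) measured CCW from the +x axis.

Sum the known components: ΣF_x = 814.8 N, ΣF_y = -272.1 N.
For equilibrium the remaining force must supply (−ΣF_x, −ΣF_y) = (-814.8, 272.1) N.
Magnitude = √((-814.8)² + (272.1)²) = 859.1 N; direction = atan2(272.1, -814.8) = 161.5°.

θ ≈ 162°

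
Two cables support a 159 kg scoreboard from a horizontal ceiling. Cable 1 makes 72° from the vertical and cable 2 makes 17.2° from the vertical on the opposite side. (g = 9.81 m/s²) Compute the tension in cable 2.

T_2 ≈ 1480 N

Angles from the horizontal: cable 1 is 90° − 72° = 18°, cable 2 is 90° − 17.2° = 72.8°.
Weight W = 159 × 9.81 = 1560 N acts straight down.
Horizontal: T_1 cos 18° = T_2 cos 72.8°  →  T_1 = 0.3109 T_2.
Vertical: T_1 sin 18° + T_2 sin 72.8° = 1560.
Substituting the horizontal relation into the vertical equation gives 1.051 T_2 = 1560, so T_2 = 1484 N.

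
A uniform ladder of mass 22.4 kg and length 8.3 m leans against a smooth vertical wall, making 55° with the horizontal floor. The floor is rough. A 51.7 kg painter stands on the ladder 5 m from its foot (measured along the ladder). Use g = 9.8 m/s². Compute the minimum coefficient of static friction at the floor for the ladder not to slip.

ΣF_y = 0: N_floor = 22.4×9.8 + 51.7×9.8 = 726.18 N.
Torques about the foot: N_wall · 8.3 sin 55° = 22.4×9.8×4.15 cos 55° + 51.7×9.8×5 cos 55° → N_wall = 290.57 N.
ΣF_x = 0: f_floor = N_wall = 290.57 N.
μ_min = f_floor / N_floor = 290.57 / 726.18 = 0.4001.

μ_min ≈ 0.400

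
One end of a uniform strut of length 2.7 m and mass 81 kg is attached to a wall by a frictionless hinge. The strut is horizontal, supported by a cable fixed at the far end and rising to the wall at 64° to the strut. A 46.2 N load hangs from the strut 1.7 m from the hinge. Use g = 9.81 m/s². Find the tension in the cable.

Take torques about the hinge: T sin 64° · 2.7 = 81×9.81×1.35 + 46.2×1.7 = 1151.3 N·m.
So T = 1151.3 / (0.8988 × 2.7) = 474.41 N.

T ≈ 474 N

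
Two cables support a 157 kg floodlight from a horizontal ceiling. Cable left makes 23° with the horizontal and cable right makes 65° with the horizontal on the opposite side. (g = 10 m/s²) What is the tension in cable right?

T_right ≈ 1450 N

Weight W = 157 × 10 = 1570 N acts straight down.
Horizontal: T_left cos 23° = T_right cos 65°  →  T_left = 0.4591 T_right.
Vertical: T_left sin 23° + T_right sin 65° = 1570.
Substituting the horizontal relation into the vertical equation gives 1.086 T_right = 1570, so T_right = 1446 N.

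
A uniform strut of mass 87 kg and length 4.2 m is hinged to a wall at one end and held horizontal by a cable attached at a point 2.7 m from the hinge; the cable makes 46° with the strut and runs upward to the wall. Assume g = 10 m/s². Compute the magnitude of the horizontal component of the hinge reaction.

Take torques about the hinge: T sin 46° · 2.7 = 87×10×2.1 = 1827 N·m.
So T = 1827 / (0.7193 × 2.7) = 940.68 N.
ΣF_x = 0: H_x = T cos 46° = 653.45 N.

H_x ≈ 653 N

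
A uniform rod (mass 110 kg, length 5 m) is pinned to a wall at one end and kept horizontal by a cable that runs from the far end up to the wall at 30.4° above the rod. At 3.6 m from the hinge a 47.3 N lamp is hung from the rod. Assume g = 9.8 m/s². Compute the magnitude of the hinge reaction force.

Take torques about the hinge: T sin 30.4° · 5 = 110×9.8×2.5 + 47.3×3.6 = 2865.3 N·m.
So T = 2865.3 / (0.5060 × 5) = 1132.4 N.
ΣF_x = 0: H_x = T cos 30.4° = 976.75 N.
ΣF_y = 0: H_y = (110×9.8 + 47.3) − T sin 30.4° = 1125.3 − 573.06 = 552.24 N.
|H| = √(H_x² + H_y²) = √((976.75)² + (552.24)²) = 1122.1 N.

|H| ≈ 1120 N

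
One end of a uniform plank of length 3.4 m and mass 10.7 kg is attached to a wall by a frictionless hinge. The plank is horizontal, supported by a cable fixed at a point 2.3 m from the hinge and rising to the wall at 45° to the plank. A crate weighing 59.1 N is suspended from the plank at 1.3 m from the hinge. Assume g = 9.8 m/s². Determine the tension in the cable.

T ≈ 157 N

Take torques about the hinge: T sin 45° · 2.3 = 10.7×9.8×1.7 + 59.1×1.3 = 255.09 N·m.
So T = 255.09 / (0.7071 × 2.3) = 156.85 N.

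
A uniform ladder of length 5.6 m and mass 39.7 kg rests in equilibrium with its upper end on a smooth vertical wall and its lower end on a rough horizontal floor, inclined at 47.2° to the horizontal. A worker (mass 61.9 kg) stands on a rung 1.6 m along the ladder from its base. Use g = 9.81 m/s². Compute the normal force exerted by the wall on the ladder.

N_wall ≈ 341 N

Torques about the foot: N_wall · 5.6 sin 47.2° = 39.7×9.81×2.8 cos 47.2° + 61.9×9.81×1.6 cos 47.2° → N_wall = 340.98 N.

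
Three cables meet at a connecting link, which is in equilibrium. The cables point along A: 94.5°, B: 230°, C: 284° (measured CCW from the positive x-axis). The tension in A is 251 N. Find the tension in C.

Resolve: ΣF_x = 251 cos 94.5° + T_B cos 230° + T_C cos 284° = 0.
        ΣF_y = 251 sin 94.5° + T_B sin 230° + T_C sin 284° = 0.
The known terms sum to (-19.69, 250.2) N, so -0.6428 T_B + 0.2419 T_C = 19.69 and -0.7660 T_B − 0.9703 T_C = -250.2.
Solving simultaneously: T_B = 51.21 N, T_C = 217.5 N.

T_C ≈ 217 N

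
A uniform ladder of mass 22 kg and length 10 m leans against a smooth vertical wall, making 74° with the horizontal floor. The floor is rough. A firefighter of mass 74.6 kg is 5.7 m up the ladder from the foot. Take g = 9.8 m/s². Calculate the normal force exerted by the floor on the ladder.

N_floor ≈ 947 N

ΣF_y = 0: N_floor = 22×9.8 + 74.6×9.8 = 946.68 N.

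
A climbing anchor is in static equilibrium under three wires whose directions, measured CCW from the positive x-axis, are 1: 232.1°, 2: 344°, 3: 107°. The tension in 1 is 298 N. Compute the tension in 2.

T_2 ≈ 291 N

Resolve: ΣF_x = 298 cos 232.1° + T_2 cos 344° + T_3 cos 107° = 0.
        ΣF_y = 298 sin 232.1° + T_2 sin 344° + T_3 sin 107° = 0.
The known terms sum to (-183.1, -235.1) N, so 0.9613 T_2 − 0.2924 T_3 = 183.1 and -0.2756 T_2 + 0.9563 T_3 = 235.1.
Solving simultaneously: T_2 = 290.7 N, T_3 = 329.7 N.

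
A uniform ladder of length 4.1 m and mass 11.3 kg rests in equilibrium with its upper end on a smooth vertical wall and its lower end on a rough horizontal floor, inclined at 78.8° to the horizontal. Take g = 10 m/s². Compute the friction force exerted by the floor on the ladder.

f ≈ 11.2 N

Torques about the foot: N_wall · 4.1 sin 78.8° = 11.3×10×2.05 cos 78.8° → N_wall = 11.187 N.
ΣF_x = 0: f_floor = N_wall = 11.187 N.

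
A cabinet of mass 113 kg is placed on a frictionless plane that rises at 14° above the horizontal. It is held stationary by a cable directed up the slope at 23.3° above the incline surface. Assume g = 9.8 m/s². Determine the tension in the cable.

T ≈ 292 N

Take axes along and perpendicular to the incline. Weight components: W sin 14° = 267.9 N down-slope, W cos 14° = 1075 N into the surface.
Along incline: T cos 23.3° = W sin 14° → T = 291.7 N.
Perpendicular: N = W cos 14° − T sin 23.3° = 959.1 N.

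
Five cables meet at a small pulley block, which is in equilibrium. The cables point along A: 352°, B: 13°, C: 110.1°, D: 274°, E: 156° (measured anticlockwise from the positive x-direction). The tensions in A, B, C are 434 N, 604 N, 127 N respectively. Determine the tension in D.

Resolve: ΣF_x = 434 cos 352° + 604 cos 13° + 127 cos 110.1° + T_D cos 274° + T_E cos 156° = 0.
        ΣF_y = 434 sin 352° + 604 sin 13° + 127 sin 110.1° + T_D sin 274° + T_E sin 156° = 0.
The known terms sum to (974.7, 194.7) N, so 0.0698 T_D − 0.9135 T_E = -974.7 and -0.9976 T_D + 0.4067 T_E = -194.7.
Solving simultaneously: T_D = 650.5 N, T_E = 1117 N.

T_D ≈ 650 N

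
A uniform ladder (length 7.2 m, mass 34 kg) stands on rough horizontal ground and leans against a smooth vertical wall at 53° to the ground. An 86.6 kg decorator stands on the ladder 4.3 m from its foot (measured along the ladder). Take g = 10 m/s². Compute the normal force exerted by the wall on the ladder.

Torques about the foot: N_wall · 7.2 sin 53° = 34×10×3.6 cos 53° + 86.6×10×4.3 cos 53° → N_wall = 517.84 N.

N_wall ≈ 518 N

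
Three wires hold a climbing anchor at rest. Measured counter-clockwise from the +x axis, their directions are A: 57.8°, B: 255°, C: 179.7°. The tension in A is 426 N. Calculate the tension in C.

Resolve: ΣF_x = 426 cos 57.8° + T_B cos 255° + T_C cos 179.7° = 0.
        ΣF_y = 426 sin 57.8° + T_B sin 255° + T_C sin 179.7° = 0.
The known terms sum to (227, 360.5) N, so -0.2588 T_B − 1.0000 T_C = -227 and -0.9659 T_B + 0.0052 T_C = -360.5.
Solving simultaneously: T_B = 373.9 N, T_C = 130.2 N.

T_C ≈ 130 N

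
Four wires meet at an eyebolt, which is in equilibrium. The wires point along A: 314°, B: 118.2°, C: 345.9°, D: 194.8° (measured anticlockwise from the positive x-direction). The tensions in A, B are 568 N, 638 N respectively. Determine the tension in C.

Resolve: ΣF_x = 568 cos 314° + 638 cos 118.2° + T_C cos 345.9° + T_D cos 194.8° = 0.
        ΣF_y = 568 sin 314° + 638 sin 118.2° + T_C sin 345.9° + T_D sin 194.8° = 0.
The known terms sum to (93.08, 153.7) N, so 0.9699 T_C − 0.9668 T_D = -93.08 and -0.2436 T_C − 0.2554 T_D = -153.7.
Solving simultaneously: T_C = 258.3 N, T_D = 355.3 N.

T_C ≈ 258 N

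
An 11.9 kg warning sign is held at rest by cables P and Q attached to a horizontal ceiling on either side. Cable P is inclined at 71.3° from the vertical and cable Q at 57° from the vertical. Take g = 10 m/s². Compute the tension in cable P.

T_P ≈ 127 N

Angles from the horizontal: cable P is 90° − 71.3° = 18.7°, cable Q is 90° − 57° = 33°.
Weight W = 11.9 × 10 = 119 N acts straight down.
Horizontal: T_P cos 18.7° = T_Q cos 33°  →  T_Q = 1.129 T_P.
Vertical: T_P sin 18.7° + T_Q sin 33° = 119.
Substituting the horizontal relation into the vertical equation gives 0.9357 T_P = 119, so T_P = 127.2 N.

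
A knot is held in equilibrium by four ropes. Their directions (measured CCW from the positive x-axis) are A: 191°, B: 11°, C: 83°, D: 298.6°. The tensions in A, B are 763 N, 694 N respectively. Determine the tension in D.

T_D ≈ 113 N

Resolve: ΣF_x = 763 cos 191° + 694 cos 11° + T_C cos 83° + T_D cos 298.6° = 0.
        ΣF_y = 763 sin 191° + 694 sin 11° + T_C sin 83° + T_D sin 298.6° = 0.
The known terms sum to (-67.73, -13.17) N, so 0.1219 T_C + 0.4787 T_D = 67.73 and 0.9925 T_C − 0.8780 T_D = 13.17.
Solving simultaneously: T_C = 113 N, T_D = 112.7 N.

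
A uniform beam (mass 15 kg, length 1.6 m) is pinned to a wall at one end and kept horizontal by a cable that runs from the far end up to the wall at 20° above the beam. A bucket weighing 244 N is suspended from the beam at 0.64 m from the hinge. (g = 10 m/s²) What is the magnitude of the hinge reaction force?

Take torques about the hinge: T sin 20° · 1.6 = 15×10×0.8 + 244×0.64 = 276.16 N·m.
So T = 276.16 / (0.3420 × 1.6) = 504.65 N.
ΣF_x = 0: H_x = T cos 20° = 474.21 N.
ΣF_y = 0: H_y = (15×10 + 244) − T sin 20° = 394 − 172.6 = 221.4 N.
|H| = √(H_x² + H_y²) = √((474.21)² + (221.4)²) = 523.35 N.

|H| ≈ 523 N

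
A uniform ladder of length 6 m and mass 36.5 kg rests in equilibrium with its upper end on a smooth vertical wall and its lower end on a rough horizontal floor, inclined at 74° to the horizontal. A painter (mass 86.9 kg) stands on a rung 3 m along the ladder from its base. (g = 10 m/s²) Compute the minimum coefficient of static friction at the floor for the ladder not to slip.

μ_min ≈ 0.143

ΣF_y = 0: N_floor = 36.5×10 + 86.9×10 = 1234 N.
Torques about the foot: N_wall · 6 sin 74° = 36.5×10×3 cos 74° + 86.9×10×3 cos 74° → N_wall = 176.92 N.
ΣF_x = 0: f_floor = N_wall = 176.92 N.
μ_min = f_floor / N_floor = 176.92 / 1234 = 0.1434.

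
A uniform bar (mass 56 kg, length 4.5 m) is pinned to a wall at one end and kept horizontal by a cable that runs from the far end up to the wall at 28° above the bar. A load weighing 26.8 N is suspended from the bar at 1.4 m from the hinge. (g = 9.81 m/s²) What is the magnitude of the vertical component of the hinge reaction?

|H_y| ≈ 293 N

Take torques about the hinge: T sin 28° · 4.5 = 56×9.81×2.25 + 26.8×1.4 = 1273.6 N·m.
So T = 1273.6 / (0.4695 × 4.5) = 602.84 N.
ΣF_y = 0: H_y = (56×9.81 + 26.8) − T sin 28° = 576.16 − 283.02 = 293.14 N.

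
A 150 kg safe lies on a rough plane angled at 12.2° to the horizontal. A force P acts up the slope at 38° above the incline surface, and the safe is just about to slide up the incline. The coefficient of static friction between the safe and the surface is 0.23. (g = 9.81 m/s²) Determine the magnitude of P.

P ≈ 690 N

On the verge of sliding up the incline, friction equals μN and acts down the slope.
Perpendicular: N + P sin 38° = W cos 12.2° = 1438 N.
Along incline: P cos 38° = W sin 12.2° + μN  with W sin 12.2° = 311 N.
Solving the pair for P and N: P = 690.4 N, N = 1013 N (and f = μN = 233 N).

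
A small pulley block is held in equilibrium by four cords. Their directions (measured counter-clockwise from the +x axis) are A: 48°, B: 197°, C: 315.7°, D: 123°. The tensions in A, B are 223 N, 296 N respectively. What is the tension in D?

Resolve: ΣF_x = 223 cos 48° + 296 cos 197° + T_C cos 315.7° + T_D cos 123° = 0.
        ΣF_y = 223 sin 48° + 296 sin 197° + T_C sin 315.7° + T_D sin 123° = 0.
The known terms sum to (-133.9, 79.18) N, so 0.7157 T_C − 0.5446 T_D = 133.9 and -0.6984 T_C + 0.8387 T_D = -79.18.
Solving simultaneously: T_C = 314.5 N, T_D = 167.5 N.

T_D ≈ 167 N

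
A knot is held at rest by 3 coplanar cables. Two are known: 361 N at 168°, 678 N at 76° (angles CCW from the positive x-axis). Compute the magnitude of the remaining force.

Sum the known components: ΣF_x = -189.1 N, ΣF_y = 732.9 N.
For equilibrium the remaining force must supply (−ΣF_x, −ΣF_y) = (189.1, -732.9) N.
Magnitude = √((189.1)² + (-732.9)²) = 756.9 N; direction = atan2(-732.9, 189.1) = 284.5°.

F ≈ 757 N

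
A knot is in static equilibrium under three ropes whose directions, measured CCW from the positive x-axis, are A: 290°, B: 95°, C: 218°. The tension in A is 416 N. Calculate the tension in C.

T_C ≈ 128 N

Resolve: ΣF_x = 416 cos 290° + T_B cos 95° + T_C cos 218° = 0.
        ΣF_y = 416 sin 290° + T_B sin 95° + T_C sin 218° = 0.
The known terms sum to (142.3, -390.9) N, so -0.0872 T_B − 0.7880 T_C = -142.3 and 0.9962 T_B − 0.6157 T_C = 390.9.
Solving simultaneously: T_B = 471.7 N, T_C = 128.4 N.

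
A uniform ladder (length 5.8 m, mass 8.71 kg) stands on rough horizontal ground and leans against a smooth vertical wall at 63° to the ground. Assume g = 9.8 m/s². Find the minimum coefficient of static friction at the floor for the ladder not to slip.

ΣF_y = 0: N_floor = 8.71×9.8 = 85.358 N.
Torques about the foot: N_wall · 5.8 sin 63° = 8.71×9.8×2.9 cos 63° → N_wall = 21.746 N.
ΣF_x = 0: f_floor = N_wall = 21.746 N.
μ_min = f_floor / N_floor = 21.746 / 85.358 = 0.2548.

μ_min ≈ 0.255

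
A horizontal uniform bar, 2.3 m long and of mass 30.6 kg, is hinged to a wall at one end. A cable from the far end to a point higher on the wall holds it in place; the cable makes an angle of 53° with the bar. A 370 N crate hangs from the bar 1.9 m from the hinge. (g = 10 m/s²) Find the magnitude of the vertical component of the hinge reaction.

|H_y| ≈ 217 N

Take torques about the hinge: T sin 53° · 2.3 = 30.6×10×1.15 + 370×1.9 = 1054.9 N·m.
So T = 1054.9 / (0.7986 × 2.3) = 574.29 N.
ΣF_y = 0: H_y = (30.6×10 + 370) − T sin 53° = 676 − 458.65 = 217.35 N.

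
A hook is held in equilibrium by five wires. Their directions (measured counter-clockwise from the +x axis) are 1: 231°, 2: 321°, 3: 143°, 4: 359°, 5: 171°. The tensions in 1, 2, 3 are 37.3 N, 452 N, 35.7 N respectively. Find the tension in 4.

Resolve: ΣF_x = 37.3 cos 231° + 452 cos 321° + 35.7 cos 143° + T_4 cos 359° + T_5 cos 171° = 0.
        ΣF_y = 37.3 sin 231° + 452 sin 321° + 35.7 sin 143° + T_4 sin 359° + T_5 sin 171° = 0.
The known terms sum to (299.3, -292) N, so 0.9998 T_4 − 0.9877 T_5 = -299.3 and -0.0175 T_4 + 0.1564 T_5 = 292.
Solving simultaneously: T_4 = 1736 N, T_5 = 2060 N.

T_4 ≈ 1740 N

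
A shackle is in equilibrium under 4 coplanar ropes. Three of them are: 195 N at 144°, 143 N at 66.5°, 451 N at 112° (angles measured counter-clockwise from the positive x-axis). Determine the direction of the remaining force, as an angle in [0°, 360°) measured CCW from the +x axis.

θ ≈ 292°

Sum the known components: ΣF_x = -269.7 N, ΣF_y = 663.9 N.
For equilibrium the remaining force must supply (−ΣF_x, −ΣF_y) = (269.7, -663.9) N.
Magnitude = √((269.7)² + (-663.9)²) = 716.6 N; direction = atan2(-663.9, 269.7) = 292.1°.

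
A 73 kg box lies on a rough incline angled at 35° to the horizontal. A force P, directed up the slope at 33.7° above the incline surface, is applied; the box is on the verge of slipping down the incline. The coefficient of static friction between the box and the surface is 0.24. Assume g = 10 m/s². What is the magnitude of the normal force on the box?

N ≈ 379 N

On the verge of sliding down the incline, friction equals μN and acts up the slope.
Perpendicular: N + P sin 33.7° = W cos 35° = 598 N.
Along incline: P cos 33.7° + μN = W sin 35° with W sin 35° = 418.7 N.
Solving the pair for P and N: P = 393.8 N, N = 379.5 N (and f = μN = 91.07 N).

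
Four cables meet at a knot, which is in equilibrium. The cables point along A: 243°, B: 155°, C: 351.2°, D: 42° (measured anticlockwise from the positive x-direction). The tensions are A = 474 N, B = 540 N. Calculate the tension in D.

Resolve: ΣF_x = 474 cos 243° + 540 cos 155° + T_C cos 351.2° + T_D cos 42° = 0.
        ΣF_y = 474 sin 243° + 540 sin 155° + T_C sin 351.2° + T_D sin 42° = 0.
The known terms sum to (-704.6, -194.1) N, so 0.9882 T_C + 0.7431 T_D = 704.6 and -0.1530 T_C + 0.6691 T_D = 194.1.
Solving simultaneously: T_C = 422.2 N, T_D = 386.6 N.

T_D ≈ 387 N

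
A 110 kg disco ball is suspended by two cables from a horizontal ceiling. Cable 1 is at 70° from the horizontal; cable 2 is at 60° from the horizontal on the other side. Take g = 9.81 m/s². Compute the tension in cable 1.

T_1 ≈ 704 N

Weight W = 110 × 9.81 = 1079 N acts straight down.
Horizontal: T_1 cos 70° = T_2 cos 60°  →  T_2 = 0.684 T_1.
Vertical: T_1 sin 70° + T_2 sin 60° = 1079.
Substituting the horizontal relation into the vertical equation gives 1.532 T_1 = 1079, so T_1 = 704.3 N.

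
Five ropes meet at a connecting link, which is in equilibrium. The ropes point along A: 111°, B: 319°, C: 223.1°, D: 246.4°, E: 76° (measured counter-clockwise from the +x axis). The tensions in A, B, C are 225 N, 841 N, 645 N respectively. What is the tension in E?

T_E ≈ 2330 N

Resolve: ΣF_x = 225 cos 111° + 841 cos 319° + 645 cos 223.1° + T_D cos 246.4° + T_E cos 76° = 0.
        ΣF_y = 225 sin 111° + 841 sin 319° + 645 sin 223.1° + T_D sin 246.4° + T_E sin 76° = 0.
The known terms sum to (83.12, -782.4) N, so -0.4003 T_D + 0.2419 T_E = -83.12 and -0.9164 T_D + 0.9703 T_E = 782.4.
Solving simultaneously: T_D = 1619 N, T_E = 2335 N.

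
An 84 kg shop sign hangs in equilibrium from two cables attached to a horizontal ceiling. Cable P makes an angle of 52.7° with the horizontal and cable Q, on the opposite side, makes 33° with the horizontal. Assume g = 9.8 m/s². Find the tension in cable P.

Weight W = 84 × 9.8 = 823.2 N acts straight down.
Horizontal: T_P cos 52.7° = T_Q cos 33°  →  T_Q = 0.7226 T_P.
Vertical: T_P sin 52.7° + T_Q sin 33° = 823.2.
Substituting the horizontal relation into the vertical equation gives 1.189 T_P = 823.2, so T_P = 692.3 N.

T_P ≈ 692 N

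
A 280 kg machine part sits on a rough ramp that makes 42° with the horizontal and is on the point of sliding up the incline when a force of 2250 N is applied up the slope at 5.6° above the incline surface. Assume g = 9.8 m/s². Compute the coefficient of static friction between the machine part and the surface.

On the verge of sliding up the incline, friction is at its maximum μN and acts down the slope.
Perpendicular to incline: N = W cos 42° − P sin 5.6° = 2039 − 219.6 = 1820 N.
Along incline: P cos 5.6° − μN = W sin 42° → μ = −(W sin 42° − P cos 5.6°) / N = 0.2216.

μ ≈ 0.222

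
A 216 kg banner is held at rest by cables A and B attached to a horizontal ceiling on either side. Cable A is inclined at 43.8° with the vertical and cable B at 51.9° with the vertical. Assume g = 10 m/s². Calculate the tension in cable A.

Angles from the horizontal: cable A is 90° − 43.8° = 46.2°, cable B is 90° − 51.9° = 38.1°.
Weight W = 216 × 10 = 2160 N acts straight down.
Horizontal: T_A cos 46.2° = T_B cos 38.1°  →  T_B = 0.8795 T_A.
Vertical: T_A sin 46.2° + T_B sin 38.1° = 2160.
Substituting the horizontal relation into the vertical equation gives 1.264 T_A = 2160, so T_A = 1708 N.

T_A ≈ 1710 N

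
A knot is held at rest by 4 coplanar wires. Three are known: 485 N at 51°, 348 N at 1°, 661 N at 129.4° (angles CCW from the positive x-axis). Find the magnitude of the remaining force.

F ≈ 924 N

Sum the known components: ΣF_x = 233.6 N, ΣF_y = 893.8 N.
For equilibrium the remaining force must supply (−ΣF_x, −ΣF_y) = (-233.6, -893.8) N.
Magnitude = √((-233.6)² + (-893.8)²) = 923.8 N; direction = atan2(-893.8, -233.6) = 255.4°.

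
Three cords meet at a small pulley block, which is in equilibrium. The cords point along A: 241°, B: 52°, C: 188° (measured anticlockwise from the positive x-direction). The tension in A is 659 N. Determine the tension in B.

T_B ≈ 758 N

Resolve: ΣF_x = 659 cos 241° + T_B cos 52° + T_C cos 188° = 0.
        ΣF_y = 659 sin 241° + T_B sin 52° + T_C sin 188° = 0.
The known terms sum to (-319.5, -576.4) N, so 0.6157 T_B − 0.9903 T_C = 319.5 and 0.7880 T_B − 0.1392 T_C = 576.4.
Solving simultaneously: T_B = 757.6 N, T_C = 148.4 N.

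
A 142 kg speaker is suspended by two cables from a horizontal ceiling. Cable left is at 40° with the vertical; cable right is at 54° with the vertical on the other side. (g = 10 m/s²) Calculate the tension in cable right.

Angles from the horizontal: cable left is 90° − 40° = 50°, cable right is 90° − 54° = 36°.
Weight W = 142 × 10 = 1420 N acts straight down.
Horizontal: T_left cos 50° = T_right cos 36°  →  T_left = 1.259 T_right.
Vertical: T_left sin 50° + T_right sin 36° = 1420.
Substituting the horizontal relation into the vertical equation gives 1.552 T_right = 1420, so T_right = 915 N.

T_right ≈ 915 N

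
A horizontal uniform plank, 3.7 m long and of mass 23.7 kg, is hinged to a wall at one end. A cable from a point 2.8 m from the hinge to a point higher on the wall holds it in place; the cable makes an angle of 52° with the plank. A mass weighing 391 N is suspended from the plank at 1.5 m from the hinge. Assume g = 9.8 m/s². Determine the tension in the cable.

Take torques about the hinge: T sin 52° · 2.8 = 23.7×9.8×1.85 + 391×1.5 = 1016.2 N·m.
So T = 1016.2 / (0.7880 × 2.8) = 460.55 N.

T ≈ 461 N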